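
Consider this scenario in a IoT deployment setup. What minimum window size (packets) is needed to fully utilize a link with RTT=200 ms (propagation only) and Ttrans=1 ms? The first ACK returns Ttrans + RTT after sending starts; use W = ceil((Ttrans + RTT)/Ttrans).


Given: Ttrans = 1 ms, RTT = 200 ms (= 2 * Tprop, Tprop = 100 ms)
Time until first ACK returns = Ttrans + RTT = 1 + 200 = 201 ms
Need W * Ttrans >= Ttrans + RTT  ->  W >= (Ttrans + RTT) / Ttrans
(Ttrans + RTT) / Ttrans = 201 / 1 = 201
W_min = ceil(201) = 201

201


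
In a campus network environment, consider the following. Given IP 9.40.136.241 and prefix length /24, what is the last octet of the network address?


Given: IP = 9.40.136.241, prefix = /24
Subnet mask = 255.255.255.0
Last octet of IP: 241
Last octet of mask: 0
Network last octet = 241 AND 0 = 0

0


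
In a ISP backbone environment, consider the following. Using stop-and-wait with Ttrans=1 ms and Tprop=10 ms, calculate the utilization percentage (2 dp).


Given: Ttrans = 1 ms, Tprop = 10 ms
RTT = 2 * Tprop = 2 * 10 = 20 ms
U = Ttrans / (Ttrans + RTT)
U = 1 / (1 + 20)
U = 1 / 21 = 0.047619
U% = 4.76%

4.76


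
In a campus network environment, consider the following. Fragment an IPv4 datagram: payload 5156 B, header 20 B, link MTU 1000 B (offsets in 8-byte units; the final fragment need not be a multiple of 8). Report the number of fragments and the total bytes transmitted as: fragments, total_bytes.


Max data per non-final fragment = floor((MTU - header)/8)*8 = floor((1000 - 20)/8)*8 = floor(980/8)*8 = 976 B
Final fragment needs no 8-byte alignment: it can carry up to MTU - header = 980 B
Non-final fragments needed = ceil((payload - 980) / 976) = ceil(4176/976) = ceil(4.2787) = 5
Number of fragments = 5 + 1 = 6
Fragment sizes (data): 5 * 976 B + 276 B (last, 276 <= 980 OK)
Total bytes sent = payload + n_frags * header = 5156 + 6*20 = 5156 + 120 = 5276 B

6, 5276


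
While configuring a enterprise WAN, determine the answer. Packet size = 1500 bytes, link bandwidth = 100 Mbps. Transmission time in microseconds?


Given: packet = 1500 bytes, bandwidth = 100 Mbps
Packet in bits = 1500 * 8 = 12000 bits
Bandwidth = 100 * 10^6 = 100000000 bps
Time = 12000 / 100000000 seconds
Time in us = 12000 * 10^6 / 100000000 = 120

120


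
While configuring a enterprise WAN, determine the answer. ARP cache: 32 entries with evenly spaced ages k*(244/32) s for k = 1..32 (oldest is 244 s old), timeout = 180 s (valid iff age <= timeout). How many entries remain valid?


Ages are k * 244/32 s for k = 1..32 (spacing = 7.6250 s).
Entry k is valid iff k * 244/32 <= 180 iff k <= 32 * 180 / 244 = 23.6066
n_valid = floor(23.6066) = 23
(n_stale = 32 - 23 = 9)

23


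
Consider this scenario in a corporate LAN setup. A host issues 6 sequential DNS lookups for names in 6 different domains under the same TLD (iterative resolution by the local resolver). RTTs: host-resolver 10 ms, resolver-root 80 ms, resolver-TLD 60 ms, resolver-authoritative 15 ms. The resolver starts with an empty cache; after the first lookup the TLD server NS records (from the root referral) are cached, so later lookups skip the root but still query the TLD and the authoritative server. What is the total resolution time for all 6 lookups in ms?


Lookup 1 (cold cache): local + root + TLD + auth = 10 + 80 + 60 + 15 = 165 ms
Lookups 2..6 (TLD NS cached -> skip root; new domain -> still ask TLD and auth): local + TLD + auth = 10 + 60 + 15 = 85 ms each
Remaining 5 lookups: 5 * 85 = 425 ms
Total = 165 + 425 = 590 ms

590


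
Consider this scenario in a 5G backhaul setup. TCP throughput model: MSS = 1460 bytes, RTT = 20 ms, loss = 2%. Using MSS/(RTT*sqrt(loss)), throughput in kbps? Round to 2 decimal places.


Given: MSS = 1460 bytes, RTT = 20 ms, loss = 2%
RTT in seconds = 20 / 1000 = 0.02
Loss rate = 2% = 0.02
sqrt(loss) = sqrt(0.02) = 0.141421356237
Throughput (bytes/s) = 1460 / (0.02 * 0.141421356237) = 516187.9503
Throughput (kbps) = 516187.9503 * 8 / 1000 = 4129.503602 -> 4129.50 kbps (2 dp)

4129.50


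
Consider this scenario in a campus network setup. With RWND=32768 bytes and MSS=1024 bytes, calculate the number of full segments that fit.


Given: RWND = 32768 bytes, MSS = 1024 bytes
Full segments = floor(RWND / MSS)
Full segments = floor(32768 / 1024)
Full segments = floor(32.0) = 32

32


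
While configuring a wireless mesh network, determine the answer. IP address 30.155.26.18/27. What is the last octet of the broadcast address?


Given: IP = 30.155.26.18, prefix = /27
Host bits = 32 - 27 = 5
Network last octet = 18 AND mask = 0
Host part size = 2^5 - 1 = 31
Broadcast last octet = 0 OR 31 = 31

31


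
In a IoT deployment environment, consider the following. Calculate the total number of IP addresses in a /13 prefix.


Given: CIDR prefix /13
Host bits = 32 - 13 = 19
Total addresses = 2^19 = 524288

524288


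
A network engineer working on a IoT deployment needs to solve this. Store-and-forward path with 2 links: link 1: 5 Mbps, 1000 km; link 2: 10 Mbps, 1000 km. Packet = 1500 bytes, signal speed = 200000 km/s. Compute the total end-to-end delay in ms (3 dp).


Packet = 1500 bytes = 12000 bits. Store-and-forward: sum (t_trans + t_prop) per link.
Link 1: t_trans = 12000/(5*10^6) s = 2.4000 ms; t_prop = 1000/200000 s = 5.0000 ms; subtotal = 7.4000 ms
Link 2: t_trans = 12000/(10*10^6) s = 1.2000 ms; t_prop = 1000/200000 s = 5.0000 ms; subtotal = 6.2000 ms
End-to-end = 7.4000 + 6.2000 = 13.6000 ms -> 13.600 ms (3 dp)

13.600


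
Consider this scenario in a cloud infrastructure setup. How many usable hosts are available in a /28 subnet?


Given: subnet mask /28
Host bits = 32 - 28 = 4
Total addresses = 2^4 = 16
Usable hosts = 16 - 2 (network + broadcast) = 14

14


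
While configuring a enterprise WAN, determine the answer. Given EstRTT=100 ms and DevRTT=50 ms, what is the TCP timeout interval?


Given: EstRTT = 100 ms, DevRTT = 50 ms
Timeout = EstRTT + 4 * DevRTT
4 * DevRTT = 4 * 50 = 200
Timeout = 100 + 200 = 300 ms

300


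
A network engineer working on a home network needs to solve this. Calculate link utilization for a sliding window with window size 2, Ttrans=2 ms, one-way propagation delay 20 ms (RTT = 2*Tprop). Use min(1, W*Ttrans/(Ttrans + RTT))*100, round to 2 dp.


Given: W = 2, Ttrans = 2 ms, RTT = 40 ms (= 2 * Tprop, Tprop = 20 ms)
Cycle time = Ttrans + RTT = 2 + 40 = 42 ms (first packet sent until its ACK returns)
W * Ttrans = 2 * 2 = 4 ms of sending per cycle
W * Ttrans / (Ttrans + RTT) = 4 / 42 = 0.095238
U = min(1, 0.095238) = 0.095238
U% = 9.52%

9.52


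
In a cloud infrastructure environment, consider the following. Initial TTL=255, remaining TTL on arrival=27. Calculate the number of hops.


Given: initial TTL = 255, received TTL = 27
Hops = initial TTL - received TTL
Hops = 255 - 27 = 228

228


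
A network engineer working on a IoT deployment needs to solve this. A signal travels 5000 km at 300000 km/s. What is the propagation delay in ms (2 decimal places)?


Given: distance = 5000 km, speed = 300000 km/s
Delay = distance / speed = 5000 / 300000 seconds
Delay in ms = 5000 * 1000 / 300000
Delay = 16.6667 ms
Rounded to 2 dp = 16.67 ms

16.67


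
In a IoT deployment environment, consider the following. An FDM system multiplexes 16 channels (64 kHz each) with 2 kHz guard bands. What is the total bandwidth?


Given: 16 channels, 64 kHz each, guard = 2 kHz
Channel bandwidth = 16 * 64 = 1024 kHz
Guard bands = 15 gaps * 2 kHz = 30 kHz
Total = 1024 + 30 = 1054 kHz

1054


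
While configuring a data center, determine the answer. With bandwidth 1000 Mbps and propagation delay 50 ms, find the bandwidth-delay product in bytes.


Given: bandwidth = 1000 Mbps, delay = 50 ms
BDP in bits = 1000 * 10^6 * 50 / 1000
BDP in bits = 50000000
BDP in bytes = 50000000 / 8 = 6250000

6250000


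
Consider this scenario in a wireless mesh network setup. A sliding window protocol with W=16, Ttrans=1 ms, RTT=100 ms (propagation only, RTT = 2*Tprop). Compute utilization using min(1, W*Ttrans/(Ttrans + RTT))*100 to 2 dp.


Given: W = 16, Ttrans = 1 ms, RTT = 100 ms (= 2 * Tprop, Tprop = 50 ms)
Cycle time = Ttrans + RTT = 1 + 100 = 101 ms (first packet sent until its ACK returns)
W * Ttrans = 16 * 1 = 16 ms of sending per cycle
W * Ttrans / (Ttrans + RTT) = 16 / 101 = 0.158416
U = min(1, 0.158416) = 0.158416
U% = 15.84%

15.84


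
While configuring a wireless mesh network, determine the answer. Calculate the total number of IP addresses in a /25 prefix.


Given: CIDR prefix /25
Host bits = 32 - 25 = 7
Total addresses = 2^7 = 128

128


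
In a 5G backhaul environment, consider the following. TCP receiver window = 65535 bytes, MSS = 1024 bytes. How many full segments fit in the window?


Given: RWND = 65535 bytes, MSS = 1024 bytes
Full segments = floor(RWND / MSS)
Full segments = floor(65535 / 1024)
Full segments = floor(63.999) = 63

63


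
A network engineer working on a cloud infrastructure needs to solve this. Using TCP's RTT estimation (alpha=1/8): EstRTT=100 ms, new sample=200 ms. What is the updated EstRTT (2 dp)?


Given: EstRTT = 100 ms, SampleRTT = 200 ms, alpha = 1/8
New EstRTT = (1 - alpha) * EstRTT + alpha * SampleRTT
(7/8) * 100 = 87.5
(1/8) * 200 = 25
New EstRTT = 87.5 + 25 = 112.5 ms -> 112.50 ms (2 dp)

112.50


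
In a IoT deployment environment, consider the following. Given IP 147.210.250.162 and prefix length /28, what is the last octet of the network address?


Given: IP = 147.210.250.162, prefix = /28
Subnet mask = 255.255.255.240
Last octet of IP: 162
Last octet of mask: 240
Network last octet = 162 AND 240 = 160

160


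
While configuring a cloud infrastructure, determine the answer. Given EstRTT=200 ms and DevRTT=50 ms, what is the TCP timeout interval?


Given: EstRTT = 200 ms, DevRTT = 50 ms
Timeout = EstRTT + 4 * DevRTT
4 * DevRTT = 4 * 50 = 200
Timeout = 200 + 200 = 400 ms

400


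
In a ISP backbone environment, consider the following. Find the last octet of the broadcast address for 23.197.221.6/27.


Given: IP = 23.197.221.6, prefix = /27
Host bits = 32 - 27 = 5
Network last octet = 6 AND mask = 0
Host part size = 2^5 - 1 = 31
Broadcast last octet = 0 OR 31 = 31

31


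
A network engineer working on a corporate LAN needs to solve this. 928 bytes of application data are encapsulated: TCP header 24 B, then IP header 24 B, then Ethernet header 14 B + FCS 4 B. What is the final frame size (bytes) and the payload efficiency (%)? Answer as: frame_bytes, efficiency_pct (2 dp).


TCP segment = 928 + 24 = 952 B
IP packet = 952 + 24 = 976 B
Ethernet frame = 976 + 14 + 4 = 994 B
Efficiency = app / frame = 928 / 994 = 0.933602 = 93.3602% -> 93.36% (2 dp)

994, 93.36


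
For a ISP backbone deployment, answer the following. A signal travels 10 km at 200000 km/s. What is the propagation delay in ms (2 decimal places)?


Given: distance = 10 km, speed = 200000 km/s
Delay = distance / speed = 10 / 200000 seconds
Delay in ms = 10 * 1000 / 200000
Delay = 0.0500 ms
Rounded to 2 dp = 0.05 ms

0.05


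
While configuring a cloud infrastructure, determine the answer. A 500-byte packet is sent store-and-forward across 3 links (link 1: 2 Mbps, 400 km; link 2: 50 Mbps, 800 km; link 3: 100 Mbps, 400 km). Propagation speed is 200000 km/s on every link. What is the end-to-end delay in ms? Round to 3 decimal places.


Packet = 500 bytes = 4000 bits. Store-and-forward: sum (t_trans + t_prop) per link.
Link 1: t_trans = 4000/(2*10^6) s = 2.0000 ms; t_prop = 400/200000 s = 2.0000 ms; subtotal = 4.0000 ms
Link 2: t_trans = 4000/(50*10^6) s = 0.0800 ms; t_prop = 800/200000 s = 4.0000 ms; subtotal = 4.0800 ms
Link 3: t_trans = 4000/(100*10^6) s = 0.0400 ms; t_prop = 400/200000 s = 2.0000 ms; subtotal = 2.0400 ms
End-to-end = 4.0000 + 4.0800 + 2.0400 = 10.1200 ms -> 10.120 ms (3 dp)

10.120


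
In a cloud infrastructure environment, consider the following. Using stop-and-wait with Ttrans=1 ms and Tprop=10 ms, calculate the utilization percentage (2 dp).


Given: Ttrans = 1 ms, Tprop = 10 ms
RTT = 2 * Tprop = 2 * 10 = 20 ms
U = Ttrans / (Ttrans + RTT)
U = 1 / (1 + 20)
U = 1 / 21 = 0.047619
U% = 4.76%

4.76


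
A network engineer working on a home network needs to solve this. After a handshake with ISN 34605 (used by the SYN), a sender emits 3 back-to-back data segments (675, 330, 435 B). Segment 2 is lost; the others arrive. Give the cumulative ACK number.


SYN uses sequence number 34605; first data byte = ISN + 1 = 34606.
Segment 1: SEQ = 34606, len = 675 B, covers [34606, 35280]
Segment 2: SEQ = 35281, len = 330 B, covers [35281, 35610] [LOST]
Segment 3: SEQ = 35611, len = 435 B, covers [35611, 36045]
In-order data received: bytes [34606, 35280] (segments 1..1).
Segment 2 missing -> gap begins at byte 35281; later segments buffered out of order.
Cumulative ACK = next expected in-order byte = 34606 + 675 = 35281

35281


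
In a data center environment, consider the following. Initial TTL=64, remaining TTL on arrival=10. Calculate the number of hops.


Given: initial TTL = 64, received TTL = 10
Hops = initial TTL - received TTL
Hops = 64 - 10 = 54

54


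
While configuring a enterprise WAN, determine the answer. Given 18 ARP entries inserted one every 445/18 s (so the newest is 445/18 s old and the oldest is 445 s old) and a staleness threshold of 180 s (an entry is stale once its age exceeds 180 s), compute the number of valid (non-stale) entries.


Ages are k * 445/18 s for k = 1..18 (spacing = 24.7222 s).
Entry k is valid iff k * 445/18 <= 180 iff k <= 18 * 180 / 445 = 7.2809
n_valid = floor(7.2809) = 7
(n_stale = 18 - 7 = 11)

7


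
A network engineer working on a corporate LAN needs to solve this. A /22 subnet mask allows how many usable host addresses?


Given: subnet mask /22
Host bits = 32 - 22 = 10
Total addresses = 2^10 = 1024
Usable hosts = 1024 - 2 (network + broadcast) = 1022

1022


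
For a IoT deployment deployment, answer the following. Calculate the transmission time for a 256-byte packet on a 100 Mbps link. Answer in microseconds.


Given: packet = 256 bytes, bandwidth = 100 Mbps
Packet in bits = 256 * 8 = 2048 bits
Bandwidth = 100 * 10^6 = 100000000 bps
Time = 2048 / 100000000 seconds
Time in us = 2048 * 10^6 / 100000000 = 20.48

20.48


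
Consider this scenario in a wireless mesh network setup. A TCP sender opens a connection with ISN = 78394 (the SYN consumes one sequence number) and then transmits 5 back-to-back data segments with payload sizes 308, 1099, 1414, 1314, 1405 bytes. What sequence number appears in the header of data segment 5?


The SYN occupies sequence number ISN = 78394, so the first data byte is ISN + 1 = 78395.
SEQ of data segment i = (ISN + 1) + sum of payload sizes of segments 1..i-1.
Segment 1: SEQ = 78395, payload = 308 bytes
Segment 2: SEQ = 78703, payload = 1099 bytes
Segment 3: SEQ = 79802, payload = 1414 bytes
Segment 4: SEQ = 81216, payload = 1314 bytes
Segment 5: SEQ = 82530, payload = 1405 bytes
SEQ of segment 5 = 78395 + 308 + 1099 + 1414 + 1314 = 82530

82530


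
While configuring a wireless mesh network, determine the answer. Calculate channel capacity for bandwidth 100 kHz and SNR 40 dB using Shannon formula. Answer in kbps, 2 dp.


Given: B = 100 kHz, SNR = 40 dB
SNR linear = 10^(40/10) = 10000
1 + SNR = 10001
log2(10001) = 13.2878566418
C = 100 * 1000 * 13.2878566418 = 1328785.6642 bps
C = 1328.785664 kbps -> 1328.79 kbps (2 dp)

1328.79


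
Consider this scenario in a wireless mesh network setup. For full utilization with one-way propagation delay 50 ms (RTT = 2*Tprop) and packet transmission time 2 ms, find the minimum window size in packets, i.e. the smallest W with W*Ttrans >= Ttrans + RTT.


Given: Ttrans = 2 ms, RTT = 100 ms (= 2 * Tprop, Tprop = 50 ms)
Time until first ACK returns = Ttrans + RTT = 2 + 100 = 102 ms
Need W * Ttrans >= Ttrans + RTT  ->  W >= (Ttrans + RTT) / Ttrans
(Ttrans + RTT) / Ttrans = 102 / 2 = 51
W_min = ceil(51) = 51

51


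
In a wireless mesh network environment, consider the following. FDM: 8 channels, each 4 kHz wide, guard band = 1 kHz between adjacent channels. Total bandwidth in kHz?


Given: 8 channels, 4 kHz each, guard = 1 kHz
Channel bandwidth = 8 * 4 = 32 kHz
Guard bands = 7 gaps * 1 kHz = 7 kHz
Total = 32 + 7 = 39 kHz

39


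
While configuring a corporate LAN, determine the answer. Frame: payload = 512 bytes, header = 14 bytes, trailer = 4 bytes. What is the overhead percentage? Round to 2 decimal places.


Given: payload = 512 B, header = 14 B, trailer = 4 B
Overhead bytes = header + trailer = 14 + 4 = 18
Total frame = payload + overhead = 512 + 18 = 530
Overhead % = 18 / 530 * 100 = 3.3962% -> 3.40% (2 dp)

3.40


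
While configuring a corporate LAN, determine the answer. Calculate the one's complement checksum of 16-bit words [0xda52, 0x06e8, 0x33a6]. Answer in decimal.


Given words: [0xda52, 0x06e8, 0x33a6]
Step 1: Sum all words
Raw sum = 55890 + 1768 + 13222 = 70880
Step 2: Fold carry: (5344 + 1) = 5345
One's complement = ~5345 & 0xFFFF = 60190

60190


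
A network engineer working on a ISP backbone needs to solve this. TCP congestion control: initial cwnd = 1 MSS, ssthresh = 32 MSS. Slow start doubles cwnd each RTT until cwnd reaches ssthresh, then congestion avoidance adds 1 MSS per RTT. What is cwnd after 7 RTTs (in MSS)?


RTT 0: cwnd = 1 MSS (initial)
RTT 1: cwnd = 2 MSS (slow start, doubled)
RTT 2: cwnd = 4 MSS (slow start, doubled)
RTT 3: cwnd = 8 MSS (slow start, doubled)
RTT 4: cwnd = 16 MSS (slow start, doubled)
RTT 5: cwnd = 32 MSS (slow start, doubled)
RTT 6: cwnd = 33 MSS (congestion avoidance, +1)
RTT 7: cwnd = 34 MSS (congestion avoidance, +1)

34


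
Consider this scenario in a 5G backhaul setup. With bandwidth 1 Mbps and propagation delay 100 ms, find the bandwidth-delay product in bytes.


Given: bandwidth = 1 Mbps, delay = 100 ms
BDP in bits = 1 * 10^6 * 100 / 1000
BDP in bits = 100000
BDP in bytes = 100000 / 8 = 12500

12500


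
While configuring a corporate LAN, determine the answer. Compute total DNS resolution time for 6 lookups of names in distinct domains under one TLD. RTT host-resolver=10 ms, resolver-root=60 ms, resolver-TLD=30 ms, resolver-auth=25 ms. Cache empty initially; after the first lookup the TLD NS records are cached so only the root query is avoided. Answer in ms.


Lookup 1 (cold cache): local + root + TLD + auth = 10 + 60 + 30 + 25 = 125 ms
Lookups 2..6 (TLD NS cached -> skip root; new domain -> still ask TLD and auth): local + TLD + auth = 10 + 30 + 25 = 65 ms each
Remaining 5 lookups: 5 * 65 = 325 ms
Total = 125 + 325 = 450 ms

450


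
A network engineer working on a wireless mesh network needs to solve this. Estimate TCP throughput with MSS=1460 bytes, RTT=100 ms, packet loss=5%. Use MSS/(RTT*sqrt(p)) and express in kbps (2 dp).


Given: MSS = 1460 bytes, RTT = 100 ms, loss = 5%
RTT in seconds = 100 / 1000 = 0.1
Loss rate = 5% = 0.05
sqrt(loss) = sqrt(0.05) = 0.223606797750
Throughput (bytes/s) = 1460 / (0.1 * 0.223606797750) = 65293.1849
Throughput (kbps) = 65293.1849 * 8 / 1000 = 522.345480 -> 522.35 kbps (2 dp)

522.35


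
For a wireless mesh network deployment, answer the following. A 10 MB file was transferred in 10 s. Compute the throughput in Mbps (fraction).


Given: file = 10 MB, time = 10 s
File in Mb = 10 * 8 = 80 Mb
Throughput = 80 / 10 Mbps
Throughput = 8 Mbps

8


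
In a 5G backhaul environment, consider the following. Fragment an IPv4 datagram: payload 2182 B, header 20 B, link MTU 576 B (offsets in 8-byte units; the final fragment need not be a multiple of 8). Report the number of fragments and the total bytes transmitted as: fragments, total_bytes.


Max data per non-final fragment = floor((MTU - header)/8)*8 = floor((576 - 20)/8)*8 = floor(556/8)*8 = 552 B
Final fragment needs no 8-byte alignment: it can carry up to MTU - header = 556 B
Non-final fragments needed = ceil((payload - 556) / 552) = ceil(1626/552) = ceil(2.9457) = 3
Number of fragments = 3 + 1 = 4
Fragment sizes (data): 3 * 552 B + 526 B (last, 526 <= 556 OK)
Total bytes sent = payload + n_frags * header = 2182 + 4*20 = 2182 + 80 = 2262 B

4, 2262


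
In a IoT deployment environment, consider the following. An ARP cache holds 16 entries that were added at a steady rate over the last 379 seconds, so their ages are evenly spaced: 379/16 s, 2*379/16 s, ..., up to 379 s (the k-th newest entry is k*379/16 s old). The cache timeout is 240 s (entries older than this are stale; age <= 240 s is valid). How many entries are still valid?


Ages are k * 379/16 s for k = 1..16 (spacing = 23.6875 s).
Entry k is valid iff k * 379/16 <= 240 iff k <= 16 * 240 / 379 = 10.1319
n_valid = floor(10.1319) = 10
(n_stale = 16 - 10 = 6)

10


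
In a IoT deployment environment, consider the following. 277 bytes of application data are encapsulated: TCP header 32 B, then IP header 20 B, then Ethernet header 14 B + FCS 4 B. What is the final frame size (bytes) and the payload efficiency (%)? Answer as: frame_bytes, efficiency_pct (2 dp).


TCP segment = 277 + 32 = 309 B
IP packet = 309 + 20 = 329 B
Ethernet frame = 329 + 14 + 4 = 347 B
Efficiency = app / frame = 277 / 347 = 0.798271 = 79.8271% -> 79.83% (2 dp)

347, 79.83


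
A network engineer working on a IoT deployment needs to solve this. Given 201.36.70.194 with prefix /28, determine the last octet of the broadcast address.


Given: IP = 201.36.70.194, prefix = /28
Host bits = 32 - 28 = 4
Network last octet = 194 AND mask = 192
Host part size = 2^4 - 1 = 15
Broadcast last octet = 192 OR 15 = 207

207


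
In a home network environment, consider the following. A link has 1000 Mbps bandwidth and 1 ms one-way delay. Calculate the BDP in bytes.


Given: bandwidth = 1000 Mbps, delay = 1 ms
BDP in bits = 1000 * 10^6 * 1 / 1000
BDP in bits = 1000000
BDP in bytes = 1000000 / 8 = 125000

125000


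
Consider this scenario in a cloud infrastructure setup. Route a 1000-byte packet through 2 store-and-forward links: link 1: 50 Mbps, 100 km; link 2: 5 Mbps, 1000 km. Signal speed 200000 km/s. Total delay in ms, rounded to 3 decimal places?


Packet = 1000 bytes = 8000 bits. Store-and-forward: sum (t_trans + t_prop) per link.
Link 1: t_trans = 8000/(50*10^6) s = 0.1600 ms; t_prop = 100/200000 s = 0.5000 ms; subtotal = 0.6600 ms
Link 2: t_trans = 8000/(5*10^6) s = 1.6000 ms; t_prop = 1000/200000 s = 5.0000 ms; subtotal = 6.6000 ms
End-to-end = 0.6600 + 6.6000 = 7.2600 ms -> 7.260 ms (3 dp)

7.260


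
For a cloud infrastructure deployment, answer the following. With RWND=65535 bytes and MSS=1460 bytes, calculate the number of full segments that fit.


Given: RWND = 65535 bytes, MSS = 1460 bytes
Full segments = floor(RWND / MSS)
Full segments = floor(65535 / 1460)
Full segments = floor(44.887) = 44

44


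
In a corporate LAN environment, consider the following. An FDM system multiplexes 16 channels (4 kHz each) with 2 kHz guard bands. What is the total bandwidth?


Given: 16 channels, 4 kHz each, guard = 2 kHz
Channel bandwidth = 16 * 4 = 64 kHz
Guard bands = 15 gaps * 2 kHz = 30 kHz
Total = 64 + 30 = 94 kHz

94


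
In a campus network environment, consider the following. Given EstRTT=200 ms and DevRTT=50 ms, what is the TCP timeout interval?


Given: EstRTT = 200 ms, DevRTT = 50 ms
Timeout = EstRTT + 4 * DevRTT
4 * DevRTT = 4 * 50 = 200
Timeout = 200 + 200 = 400 ms

400


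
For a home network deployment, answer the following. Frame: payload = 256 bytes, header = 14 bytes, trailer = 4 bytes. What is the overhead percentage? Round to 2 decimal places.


Given: payload = 256 B, header = 14 B, trailer = 4 B
Overhead bytes = header + trailer = 14 + 4 = 18
Total frame = payload + overhead = 256 + 18 = 274
Overhead % = 18 / 274 * 100 = 6.5693% -> 6.57% (2 dp)

6.57


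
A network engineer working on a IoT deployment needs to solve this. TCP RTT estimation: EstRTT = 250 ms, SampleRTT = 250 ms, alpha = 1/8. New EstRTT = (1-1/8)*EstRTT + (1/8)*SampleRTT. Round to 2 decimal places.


Given: EstRTT = 250 ms, SampleRTT = 250 ms, alpha = 1/8
New EstRTT = (1 - alpha) * EstRTT + alpha * SampleRTT
(7/8) * 250 = 218.75
(1/8) * 250 = 31.25
New EstRTT = 218.75 + 31.25 = 250 ms -> 250.00 ms (2 dp)

250.00


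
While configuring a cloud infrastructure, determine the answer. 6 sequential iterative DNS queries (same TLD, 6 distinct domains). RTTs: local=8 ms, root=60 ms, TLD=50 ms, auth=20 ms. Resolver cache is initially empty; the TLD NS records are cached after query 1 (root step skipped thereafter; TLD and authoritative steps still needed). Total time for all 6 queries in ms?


Lookup 1 (cold cache): local + root + TLD + auth = 8 + 60 + 50 + 20 = 138 ms
Lookups 2..6 (TLD NS cached -> skip root; new domain -> still ask TLD and auth): local + TLD + auth = 8 + 50 + 20 = 78 ms each
Remaining 5 lookups: 5 * 78 = 390 ms
Total = 138 + 390 = 528 ms

528


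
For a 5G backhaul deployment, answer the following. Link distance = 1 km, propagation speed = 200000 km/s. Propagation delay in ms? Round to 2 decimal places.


Given: distance = 1 km, speed = 200000 km/s
Delay = distance / speed = 1 / 200000 seconds
Delay in ms = 1 * 1000 / 200000
Delay = 0.0050 ms
Rounded to 2 dp = 0.01 ms

0.01


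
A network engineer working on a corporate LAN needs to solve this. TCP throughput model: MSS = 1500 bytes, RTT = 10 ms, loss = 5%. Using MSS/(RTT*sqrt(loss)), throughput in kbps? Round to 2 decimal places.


Given: MSS = 1500 bytes, RTT = 10 ms, loss = 5%
RTT in seconds = 10 / 1000 = 0.01
Loss rate = 5% = 0.05
sqrt(loss) = sqrt(0.05) = 0.223606797750
Throughput (bytes/s) = 1500 / (0.01 * 0.223606797750) = 670820.3932
Throughput (kbps) = 670820.3932 * 8 / 1000 = 5366.563146 -> 5366.56 kbps (2 dp)

5366.56


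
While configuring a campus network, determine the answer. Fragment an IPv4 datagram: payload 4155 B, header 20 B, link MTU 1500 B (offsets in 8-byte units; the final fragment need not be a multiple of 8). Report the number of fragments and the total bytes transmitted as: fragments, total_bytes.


Max data per non-final fragment = floor((MTU - header)/8)*8 = floor((1500 - 20)/8)*8 = floor(1480/8)*8 = 1480 B
Final fragment needs no 8-byte alignment: it can carry up to MTU - header = 1480 B
Non-final fragments needed = ceil((payload - 1480) / 1480) = ceil(2675/1480) = ceil(1.8074) = 2
Number of fragments = 2 + 1 = 3
Fragment sizes (data): 2 * 1480 B + 1195 B (last, 1195 <= 1480 OK)
Total bytes sent = payload + n_frags * header = 4155 + 3*20 = 4155 + 60 = 4215 B

3, 4215


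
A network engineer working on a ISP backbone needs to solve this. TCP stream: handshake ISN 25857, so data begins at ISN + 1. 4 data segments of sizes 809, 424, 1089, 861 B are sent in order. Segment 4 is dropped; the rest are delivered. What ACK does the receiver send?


SYN uses sequence number 25857; first data byte = ISN + 1 = 25858.
Segment 1: SEQ = 25858, len = 809 B, covers [25858, 26666]
Segment 2: SEQ = 26667, len = 424 B, covers [26667, 27090]
Segment 3: SEQ = 27091, len = 1089 B, covers [27091, 28179]
Segment 4: SEQ = 28180, len = 861 B, covers [28180, 29040] [LOST]
In-order data received: bytes [25858, 28179] (segments 1..3).
Segment 4 missing -> gap begins at byte 28180.
Cumulative ACK = next expected in-order byte = 25858 + 809 + 424 + 1089 = 28180

28180


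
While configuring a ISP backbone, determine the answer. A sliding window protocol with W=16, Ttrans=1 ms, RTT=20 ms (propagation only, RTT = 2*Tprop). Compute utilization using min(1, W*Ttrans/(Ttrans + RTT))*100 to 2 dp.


Given: W = 16, Ttrans = 1 ms, RTT = 20 ms (= 2 * Tprop, Tprop = 10 ms)
Cycle time = Ttrans + RTT = 1 + 20 = 21 ms (first packet sent until its ACK returns)
W * Ttrans = 16 * 1 = 16 ms of sending per cycle
W * Ttrans / (Ttrans + RTT) = 16 / 21 = 0.761905
U = min(1, 0.761905) = 0.761905
U% = 76.19%

76.19


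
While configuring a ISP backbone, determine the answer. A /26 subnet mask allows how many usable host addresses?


Given: subnet mask /26
Host bits = 32 - 26 = 6
Total addresses = 2^6 = 64
Usable hosts = 64 - 2 (network + broadcast) = 62

62


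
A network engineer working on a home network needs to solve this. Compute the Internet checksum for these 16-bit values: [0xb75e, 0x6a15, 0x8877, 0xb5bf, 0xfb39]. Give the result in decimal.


Given words: [0xb75e, 0x6a15, 0x8877, 0xb5bf, 0xfb39]
Step 1: Sum all words
Raw sum = 46942 + 27157 + 34935 + 46527 + 64313 = 219874
Step 2: Fold carry: (23266 + 3) = 23269
One's complement = ~23269 & 0xFFFF = 42266

42266


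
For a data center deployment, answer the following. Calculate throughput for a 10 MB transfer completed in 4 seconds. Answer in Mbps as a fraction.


Given: file = 10 MB, time = 4 s
File in Mb = 10 * 8 = 80 Mb
Throughput = 80 / 4 Mbps
Throughput = 20 Mbps

20


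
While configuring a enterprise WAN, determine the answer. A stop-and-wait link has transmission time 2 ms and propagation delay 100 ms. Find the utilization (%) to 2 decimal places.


Given: Ttrans = 2 ms, Tprop = 100 ms
RTT = 2 * Tprop = 2 * 100 = 200 ms
U = Ttrans / (Ttrans + RTT)
U = 2 / (2 + 200)
U = 2 / 202 = 0.009901
U% = 0.99%

0.99


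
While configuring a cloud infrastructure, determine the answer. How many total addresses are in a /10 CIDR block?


Given: CIDR prefix /10
Host bits = 32 - 10 = 22
Total addresses = 2^22 = 4194304

4194304


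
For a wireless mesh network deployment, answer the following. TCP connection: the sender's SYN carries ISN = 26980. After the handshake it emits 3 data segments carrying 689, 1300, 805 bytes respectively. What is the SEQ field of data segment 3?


The SYN occupies sequence number ISN = 26980, so the first data byte is ISN + 1 = 26981.
SEQ of data segment i = (ISN + 1) + sum of payload sizes of segments 1..i-1.
Segment 1: SEQ = 26981, payload = 689 bytes
Segment 2: SEQ = 27670, payload = 1300 bytes
Segment 3: SEQ = 28970, payload = 805 bytes
SEQ of segment 3 = 26981 + 689 + 1300 = 28970

28970


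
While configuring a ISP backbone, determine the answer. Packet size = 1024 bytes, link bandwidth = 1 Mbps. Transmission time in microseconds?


Given: packet = 1024 bytes, bandwidth = 1 Mbps
Packet in bits = 1024 * 8 = 8192 bits
Bandwidth = 1 * 10^6 = 1000000 bps
Time = 8192 / 1000000 seconds
Time in us = 8192 * 10^6 / 1000000 = 8192

8192


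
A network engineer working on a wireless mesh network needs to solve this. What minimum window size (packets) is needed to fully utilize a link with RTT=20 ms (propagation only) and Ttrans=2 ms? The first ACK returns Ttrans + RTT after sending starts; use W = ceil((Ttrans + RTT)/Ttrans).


Given: Ttrans = 2 ms, RTT = 20 ms (= 2 * Tprop, Tprop = 10 ms)
Time until first ACK returns = Ttrans + RTT = 2 + 20 = 22 ms
Need W * Ttrans >= Ttrans + RTT  ->  W >= (Ttrans + RTT) / Ttrans
(Ttrans + RTT) / Ttrans = 22 / 2 = 11
W_min = ceil(11) = 11

11


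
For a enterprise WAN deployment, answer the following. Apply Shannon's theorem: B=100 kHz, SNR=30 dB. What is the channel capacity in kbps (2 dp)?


Given: B = 100 kHz, SNR = 30 dB
SNR linear = 10^(30/10) = 1000
1 + SNR = 1001
log2(1001) = 9.9672262588
C = 100 * 1000 * 9.9672262588 = 996722.6259 bps
C = 996.722626 kbps -> 996.72 kbps (2 dp)

996.72


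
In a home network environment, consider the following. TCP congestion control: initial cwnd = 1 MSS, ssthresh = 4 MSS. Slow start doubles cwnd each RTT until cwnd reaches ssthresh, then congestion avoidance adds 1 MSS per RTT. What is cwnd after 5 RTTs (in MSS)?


RTT 0: cwnd = 1 MSS (initial)
RTT 1: cwnd = 2 MSS (slow start, doubled)
RTT 2: cwnd = 4 MSS (slow start, doubled)
RTT 3: cwnd = 5 MSS (congestion avoidance, +1)
RTT 4: cwnd = 6 MSS (congestion avoidance, +1)
RTT 5: cwnd = 7 MSS (congestion avoidance, +1)

7


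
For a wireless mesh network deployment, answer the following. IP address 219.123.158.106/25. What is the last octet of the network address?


Given: IP = 219.123.158.106, prefix = /25
Subnet mask = 255.255.255.128
Last octet of IP: 106
Last octet of mask: 128
Network last octet = 106 AND 128 = 0

0


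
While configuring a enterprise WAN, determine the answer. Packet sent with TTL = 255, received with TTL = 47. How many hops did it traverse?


Given: initial TTL = 255, received TTL = 47
Hops = initial TTL - received TTL
Hops = 255 - 47 = 208

208


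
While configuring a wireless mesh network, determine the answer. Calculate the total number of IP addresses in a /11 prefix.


Given: CIDR prefix /11
Host bits = 32 - 11 = 21
Total addresses = 2^21 = 2097152

2097152


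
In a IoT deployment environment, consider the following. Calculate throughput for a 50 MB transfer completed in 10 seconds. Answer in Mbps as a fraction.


Given: file = 50 MB, time = 10 s
File in Mb = 50 * 8 = 400 Mb
Throughput = 400 / 10 Mbps
Throughput = 40 Mbps

40


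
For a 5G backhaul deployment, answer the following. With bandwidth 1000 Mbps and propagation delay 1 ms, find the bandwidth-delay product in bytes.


Given: bandwidth = 1000 Mbps, delay = 1 ms
BDP in bits = 1000 * 10^6 * 1 / 1000
BDP in bits = 1000000
BDP in bytes = 1000000 / 8 = 125000

125000


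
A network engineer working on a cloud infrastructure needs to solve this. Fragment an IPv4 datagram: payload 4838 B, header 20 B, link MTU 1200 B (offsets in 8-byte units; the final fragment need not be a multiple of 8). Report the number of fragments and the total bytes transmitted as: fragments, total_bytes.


Max data per non-final fragment = floor((MTU - header)/8)*8 = floor((1200 - 20)/8)*8 = floor(1180/8)*8 = 1176 B
Final fragment needs no 8-byte alignment: it can carry up to MTU - header = 1180 B
Non-final fragments needed = ceil((payload - 1180) / 1176) = ceil(3658/1176) = ceil(3.1105) = 4
Number of fragments = 4 + 1 = 5
Fragment sizes (data): 4 * 1176 B + 134 B (last, 134 <= 1180 OK)
Total bytes sent = payload + n_frags * header = 4838 + 5*20 = 4838 + 100 = 4938 B

5, 4938


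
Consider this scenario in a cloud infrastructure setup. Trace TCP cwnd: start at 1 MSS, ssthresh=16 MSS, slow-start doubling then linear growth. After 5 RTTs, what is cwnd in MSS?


RTT 0: cwnd = 1 MSS (initial)
RTT 1: cwnd = 2 MSS (slow start, doubled)
RTT 2: cwnd = 4 MSS (slow start, doubled)
RTT 3: cwnd = 8 MSS (slow start, doubled)
RTT 4: cwnd = 16 MSS (slow start, doubled)
RTT 5: cwnd = 17 MSS (congestion avoidance, +1)

17


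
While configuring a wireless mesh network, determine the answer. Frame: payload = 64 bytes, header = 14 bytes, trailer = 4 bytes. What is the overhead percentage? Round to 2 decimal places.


Given: payload = 64 B, header = 14 B, trailer = 4 B
Overhead bytes = header + trailer = 14 + 4 = 18
Total frame = payload + overhead = 64 + 18 = 82
Overhead % = 18 / 82 * 100 = 21.9512% -> 21.95% (2 dp)

21.95


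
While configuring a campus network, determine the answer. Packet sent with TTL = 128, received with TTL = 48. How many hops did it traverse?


Given: initial TTL = 128, received TTL = 48
Hops = initial TTL - received TTL
Hops = 128 - 48 = 80

80


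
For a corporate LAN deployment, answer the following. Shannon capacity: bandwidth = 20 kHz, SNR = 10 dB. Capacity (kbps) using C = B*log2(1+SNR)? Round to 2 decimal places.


Given: B = 20 kHz, SNR = 10 dB
SNR linear = 10^(10/10) = 10
1 + SNR = 11
log2(11) = 3.4594316186
C = 20 * 1000 * 3.4594316186 = 69188.6324 bps
C = 69.188632 kbps -> 69.19 kbps (2 dp)

69.19


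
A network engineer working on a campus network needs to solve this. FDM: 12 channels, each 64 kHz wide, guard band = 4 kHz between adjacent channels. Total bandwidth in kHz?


Given: 12 channels, 64 kHz each, guard = 4 kHz
Channel bandwidth = 12 * 64 = 768 kHz
Guard bands = 11 gaps * 4 kHz = 44 kHz
Total = 768 + 44 = 812 kHz

812


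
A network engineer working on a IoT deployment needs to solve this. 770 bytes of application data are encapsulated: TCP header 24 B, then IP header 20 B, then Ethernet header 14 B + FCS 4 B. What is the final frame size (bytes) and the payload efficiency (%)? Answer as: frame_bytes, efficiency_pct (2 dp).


TCP segment = 770 + 24 = 794 B
IP packet = 794 + 20 = 814 B
Ethernet frame = 814 + 14 + 4 = 832 B
Efficiency = app / frame = 770 / 832 = 0.925481 = 92.5481% -> 92.55% (2 dp)

832, 92.55


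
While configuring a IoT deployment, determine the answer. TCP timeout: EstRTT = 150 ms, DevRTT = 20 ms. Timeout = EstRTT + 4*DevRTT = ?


Given: EstRTT = 150 ms, DevRTT = 20 ms
Timeout = EstRTT + 4 * DevRTT
4 * DevRTT = 4 * 20 = 80
Timeout = 150 + 80 = 230 ms

230


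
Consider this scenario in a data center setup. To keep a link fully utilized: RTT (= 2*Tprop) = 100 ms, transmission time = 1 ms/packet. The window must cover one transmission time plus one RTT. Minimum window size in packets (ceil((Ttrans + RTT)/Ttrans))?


Given: Ttrans = 1 ms, RTT = 100 ms (= 2 * Tprop, Tprop = 50 ms)
Time until first ACK returns = Ttrans + RTT = 1 + 100 = 101 ms
Need W * Ttrans >= Ttrans + RTT  ->  W >= (Ttrans + RTT) / Ttrans
(Ttrans + RTT) / Ttrans = 101 / 1 = 101
W_min = ceil(101) = 101

101


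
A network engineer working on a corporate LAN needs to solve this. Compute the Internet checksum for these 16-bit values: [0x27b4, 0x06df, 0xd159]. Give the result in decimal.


Given words: [0x27b4, 0x06df, 0xd159]
Step 1: Sum all words
Raw sum = 10164 + 1759 + 53593 = 65516
One's complement = ~65516 & 0xFFFF = 19

19


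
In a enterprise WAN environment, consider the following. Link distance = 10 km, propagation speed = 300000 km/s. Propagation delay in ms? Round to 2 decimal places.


Given: distance = 10 km, speed = 300000 km/s
Delay = distance / speed = 10 / 300000 seconds
Delay in ms = 10 * 1000 / 300000
Delay = 0.0333 ms
Rounded to 2 dp = 0.03 ms

0.03


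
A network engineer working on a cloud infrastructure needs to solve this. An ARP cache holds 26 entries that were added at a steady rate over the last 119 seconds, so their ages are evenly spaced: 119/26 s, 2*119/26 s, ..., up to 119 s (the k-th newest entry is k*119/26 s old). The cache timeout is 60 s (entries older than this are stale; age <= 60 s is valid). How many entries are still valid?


Ages are k * 119/26 s for k = 1..26 (spacing = 4.5769 s).
Entry k is valid iff k * 119/26 <= 60 iff k <= 26 * 60 / 119 = 13.1092
n_valid = floor(13.1092) = 13
(n_stale = 26 - 13 = 13)

13


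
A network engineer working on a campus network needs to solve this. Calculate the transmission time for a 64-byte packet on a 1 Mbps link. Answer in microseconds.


Given: packet = 64 bytes, bandwidth = 1 Mbps
Packet in bits = 64 * 8 = 512 bits
Bandwidth = 1 * 10^6 = 1000000 bps
Time = 512 / 1000000 seconds
Time in us = 512 * 10^6 / 1000000 = 512

512


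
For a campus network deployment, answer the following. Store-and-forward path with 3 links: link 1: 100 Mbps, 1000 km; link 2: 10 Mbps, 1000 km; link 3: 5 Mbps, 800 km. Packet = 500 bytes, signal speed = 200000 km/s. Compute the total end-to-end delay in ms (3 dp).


Packet = 500 bytes = 4000 bits. Store-and-forward: sum (t_trans + t_prop) per link.
Link 1: t_trans = 4000/(100*10^6) s = 0.0400 ms; t_prop = 1000/200000 s = 5.0000 ms; subtotal = 5.0400 ms
Link 2: t_trans = 4000/(10*10^6) s = 0.4000 ms; t_prop = 1000/200000 s = 5.0000 ms; subtotal = 5.4000 ms
Link 3: t_trans = 4000/(5*10^6) s = 0.8000 ms; t_prop = 800/200000 s = 4.0000 ms; subtotal = 4.8000 ms
End-to-end = 5.0400 + 5.4000 + 4.8000 = 15.2400 ms -> 15.240 ms (3 dp)

15.240


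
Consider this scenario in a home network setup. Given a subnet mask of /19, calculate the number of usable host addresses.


Given: subnet mask /19
Host bits = 32 - 19 = 13
Total addresses = 2^13 = 8192
Usable hosts = 8192 - 2 (network + broadcast) = 8190

8190


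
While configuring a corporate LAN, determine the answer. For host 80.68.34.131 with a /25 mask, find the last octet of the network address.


Given: IP = 80.68.34.131, prefix = /25
Subnet mask = 255.255.255.128
Last octet of IP: 131
Last octet of mask: 128
Network last octet = 131 AND 128 = 128

128
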